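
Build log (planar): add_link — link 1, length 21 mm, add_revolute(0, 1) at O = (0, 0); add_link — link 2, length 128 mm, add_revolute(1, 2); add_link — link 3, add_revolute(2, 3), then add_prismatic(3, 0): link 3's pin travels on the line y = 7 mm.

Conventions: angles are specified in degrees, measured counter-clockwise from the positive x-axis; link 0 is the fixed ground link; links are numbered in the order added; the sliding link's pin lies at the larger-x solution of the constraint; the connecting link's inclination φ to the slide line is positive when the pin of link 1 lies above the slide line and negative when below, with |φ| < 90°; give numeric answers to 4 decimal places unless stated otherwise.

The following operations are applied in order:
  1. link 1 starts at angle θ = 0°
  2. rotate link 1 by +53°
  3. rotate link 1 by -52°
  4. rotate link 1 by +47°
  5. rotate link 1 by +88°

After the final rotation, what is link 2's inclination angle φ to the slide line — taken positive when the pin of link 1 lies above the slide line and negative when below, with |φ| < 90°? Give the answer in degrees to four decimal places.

geometry: r = 21 mm, L = 128 mm, e = 7 mm; θ starts at 0°
rotate link 1 by +53°: θ ← 0° +53° = 53°
rotate link 1 by -52°: θ ← 53° -52° = 1°
rotate link 1 by +47°: θ ← 1° +47° = 48°
rotate link 1 by +88°: θ ← 48° +88° = 136°
h = r sin θ − e = 14.587826 − 7 = 7.587826
sin φ = h / L = 7.587826 / 128 = 0.05927989
φ = arcsin(0.05927989) = 3.398480°

3.3985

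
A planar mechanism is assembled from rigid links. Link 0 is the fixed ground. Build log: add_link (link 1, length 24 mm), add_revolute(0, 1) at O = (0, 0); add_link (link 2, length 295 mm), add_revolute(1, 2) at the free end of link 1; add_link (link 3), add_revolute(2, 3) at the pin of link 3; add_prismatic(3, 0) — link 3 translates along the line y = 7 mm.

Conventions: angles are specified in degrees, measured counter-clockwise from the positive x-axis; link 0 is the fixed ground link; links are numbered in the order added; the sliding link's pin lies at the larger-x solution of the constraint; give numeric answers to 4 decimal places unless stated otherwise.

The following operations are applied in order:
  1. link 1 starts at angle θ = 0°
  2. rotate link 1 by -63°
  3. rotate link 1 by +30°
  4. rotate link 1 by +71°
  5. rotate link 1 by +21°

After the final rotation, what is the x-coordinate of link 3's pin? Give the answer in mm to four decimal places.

geometry: r = 24 mm, L = 295 mm, e = 7 mm; θ starts at 0°
rotate link 1 by -63°: θ ← 0° -63° = -63°
rotate link 1 by +30°: θ ← -63° +30° = -33°
rotate link 1 by +71°: θ ← -33° +71° = 38°
rotate link 1 by +21°: θ ← 38° +21° = 59°
crank pin P = (r cos θ, r sin θ) = (12.360914, 20.572015)
h = r sin θ − e = 20.572015 − 7 = 13.572015
x = r cos θ + √(L² − h²) = 12.360914 + 294.687632 = 307.048546

307.0485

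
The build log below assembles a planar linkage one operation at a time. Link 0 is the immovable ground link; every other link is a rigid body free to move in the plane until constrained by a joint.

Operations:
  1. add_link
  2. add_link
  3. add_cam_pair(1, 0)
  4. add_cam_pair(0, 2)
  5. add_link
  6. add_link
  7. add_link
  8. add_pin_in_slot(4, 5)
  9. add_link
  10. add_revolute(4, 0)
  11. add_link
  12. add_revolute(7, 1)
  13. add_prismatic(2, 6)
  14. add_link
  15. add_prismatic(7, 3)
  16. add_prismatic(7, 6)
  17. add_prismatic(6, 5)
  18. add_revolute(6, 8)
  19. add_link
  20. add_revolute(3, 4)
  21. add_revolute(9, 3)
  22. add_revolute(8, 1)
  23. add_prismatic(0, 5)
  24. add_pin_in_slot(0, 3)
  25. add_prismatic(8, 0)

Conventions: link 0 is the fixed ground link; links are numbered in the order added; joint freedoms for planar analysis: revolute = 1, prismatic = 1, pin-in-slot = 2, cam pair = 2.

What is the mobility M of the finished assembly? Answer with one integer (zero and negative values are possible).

link 0 = ground. State L|J1|J2 = 1|0|0
+link1  2|0|0
+link2  3|0|0
C(1,0) f=2→J2  3|0|1
C(0,2) f=2→J2  3|0|2
+link3  4|0|2
+link4  5|0|2
+link5  6|0|2
PS(4,5) f=2→J2  6|0|3
+link6  7|0|3
R(4,0) f=1→J1  7|1|3
+link7  8|1|3
R(7,1) f=1→J1  8|2|3
P(2,6) f=1→J1  8|3|3
+link8  9|3|3
P(7,3) f=1→J1  9|4|3
P(7,6) f=1→J1  9|5|3
P(6,5) f=1→J1  9|6|3
R(6,8) f=1→J1  9|7|3
+link9  10|7|3
R(3,4) f=1→J1  10|8|3
R(9,3) f=1→J1  10|9|3
R(8,1) f=1→J1  10|10|3
P(0,5) f=1→J1  10|11|3
PS(0,3) f=2→J2  10|11|4
P(8,0) f=1→J1  10|12|4
M = 3(10−1)−2·12−4 = 27−24−4 = -1

M = -1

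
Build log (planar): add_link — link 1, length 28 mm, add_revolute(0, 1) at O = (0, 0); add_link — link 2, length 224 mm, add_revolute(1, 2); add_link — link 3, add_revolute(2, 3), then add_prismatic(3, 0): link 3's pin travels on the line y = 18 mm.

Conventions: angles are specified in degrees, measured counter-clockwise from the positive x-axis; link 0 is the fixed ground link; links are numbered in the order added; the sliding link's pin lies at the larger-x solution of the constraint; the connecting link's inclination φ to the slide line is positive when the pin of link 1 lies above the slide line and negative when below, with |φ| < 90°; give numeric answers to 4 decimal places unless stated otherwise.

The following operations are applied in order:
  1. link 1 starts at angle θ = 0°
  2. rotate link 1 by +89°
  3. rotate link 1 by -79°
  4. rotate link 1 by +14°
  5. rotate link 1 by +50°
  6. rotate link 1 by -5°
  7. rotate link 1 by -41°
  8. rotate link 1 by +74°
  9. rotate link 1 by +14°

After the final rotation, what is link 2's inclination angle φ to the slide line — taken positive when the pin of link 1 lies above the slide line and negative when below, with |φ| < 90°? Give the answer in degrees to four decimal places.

geometry: r = 28 mm, L = 224 mm, e = 18 mm; θ starts at 0°
rotate link 1 by +89°: θ ← 0° +89° = 89°
rotate link 1 by -79°: θ ← 89° -79° = 10°
rotate link 1 by +14°: θ ← 10° +14° = 24°
rotate link 1 by +50°: θ ← 24° +50° = 74°
rotate link 1 by -5°: θ ← 74° -5° = 69°
rotate link 1 by -41°: θ ← 69° -41° = 28°
rotate link 1 by +74°: θ ← 28° +74° = 102°
rotate link 1 by +14°: θ ← 102° +14° = 116°
h = r sin θ − e = 25.166233 − 18 = 7.166233
sin φ = h / L = 7.166233 / 224 = 0.03199211
φ = arcsin(0.03199211) = 1.833326°

1.8333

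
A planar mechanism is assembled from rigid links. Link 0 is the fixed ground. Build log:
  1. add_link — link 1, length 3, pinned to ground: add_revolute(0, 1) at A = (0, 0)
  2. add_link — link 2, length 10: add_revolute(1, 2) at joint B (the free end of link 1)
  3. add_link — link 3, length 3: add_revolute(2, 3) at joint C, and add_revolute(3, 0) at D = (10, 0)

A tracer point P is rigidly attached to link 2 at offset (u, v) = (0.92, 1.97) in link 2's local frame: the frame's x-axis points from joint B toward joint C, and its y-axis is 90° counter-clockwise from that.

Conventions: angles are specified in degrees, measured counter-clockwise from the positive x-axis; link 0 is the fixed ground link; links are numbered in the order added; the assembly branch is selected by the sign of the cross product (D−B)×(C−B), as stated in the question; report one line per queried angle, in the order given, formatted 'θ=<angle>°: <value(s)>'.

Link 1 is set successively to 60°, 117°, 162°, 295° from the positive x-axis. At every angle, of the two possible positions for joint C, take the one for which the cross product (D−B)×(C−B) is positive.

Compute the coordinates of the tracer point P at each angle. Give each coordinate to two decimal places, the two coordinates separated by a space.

A=(0,0), D=(10.00,0)
θ=60°: B = A + 3.00·(cos60°, sin60°) = (1.5000, 2.5981)
θ=60°: |BD| = 8.8882
θ=60°: circle(B,10.00) ∩ circle(D,3.00): a=9.5632, h=2.9231
θ=60°:   candidates: C₊=(11.5000,2.5981) cross=25.981; C₋=(9.7911,-2.9927) cross=-25.981
θ=60°:   branch + wants cross > 0 → take C=(11.5000,2.5981) (cross=25.981)
θ=60°: ex = (C−B)/|BC| = (1.0000,0.0000); ey = (-0.0000,1.0000)
θ=60°: P = B + 0.92·ex + 1.97·ey = (2.4200,4.5681)
θ=117°: B = A + 3.00·(cos117°, sin117°) = (-1.3620, 2.6730)
θ=117°: |BD| = 11.6722
θ=117°: circle(B,10.00) ∩ circle(D,3.00): a=9.7342, h=2.2901
θ=117°:   candidates: C₊=(8.6380,2.6730) cross=26.730; C₋=(7.5891,-1.7854) cross=-26.730
θ=117°:   branch + wants cross > 0 → take C=(8.6380,2.6730) (cross=26.730)
θ=117°: ex = (C−B)/|BC| = (1.0000,-0.0000); ey = (0.0000,1.0000)
θ=117°: P = B + 0.92·ex + 1.97·ey = (-0.4420,4.6430)
θ=162°: B = A + 3.00·(cos162°, sin162°) = (-2.8532, 0.9271)
θ=162°: |BD| = 12.8866
θ=162°: circle(B,10.00) ∩ circle(D,3.00): a=9.9741, h=0.7194
θ=162°:   candidates: C₊=(7.1468,0.9271) cross=9.271; C₋=(7.0433,-0.5080) cross=-9.271
θ=162°:   branch + wants cross > 0 → take C=(7.1468,0.9271) (cross=9.271)
θ=162°: ex = (C−B)/|BC| = (1.0000,-0.0000); ey = (0.0000,1.0000)
θ=162°: P = B + 0.92·ex + 1.97·ey = (-1.9332,2.8971)
θ=295°: B = A + 3.00·(cos295°, sin295°) = (1.2679, -2.7189)
θ=295°: |BD| = 9.1456
θ=295°: circle(B,10.00) ∩ circle(D,3.00): a=9.5479, h=2.9729
θ=295°:   candidates: C₊=(9.5002,2.9581) cross=27.189; C₋=(11.2679,-2.7189) cross=-27.189
θ=295°:   branch + wants cross > 0 → take C=(9.5002,2.9581) (cross=27.189)
θ=295°: ex = (C−B)/|BC| = (0.8232,0.5677); ey = (-0.5677,0.8232)
θ=295°: P = B + 0.92·ex + 1.97·ey = (0.9069,-0.5749)

θ=60°: 2.42 4.57
θ=117°: -0.44 4.64
θ=162°: -1.93 2.90
θ=295°: 0.91 -0.57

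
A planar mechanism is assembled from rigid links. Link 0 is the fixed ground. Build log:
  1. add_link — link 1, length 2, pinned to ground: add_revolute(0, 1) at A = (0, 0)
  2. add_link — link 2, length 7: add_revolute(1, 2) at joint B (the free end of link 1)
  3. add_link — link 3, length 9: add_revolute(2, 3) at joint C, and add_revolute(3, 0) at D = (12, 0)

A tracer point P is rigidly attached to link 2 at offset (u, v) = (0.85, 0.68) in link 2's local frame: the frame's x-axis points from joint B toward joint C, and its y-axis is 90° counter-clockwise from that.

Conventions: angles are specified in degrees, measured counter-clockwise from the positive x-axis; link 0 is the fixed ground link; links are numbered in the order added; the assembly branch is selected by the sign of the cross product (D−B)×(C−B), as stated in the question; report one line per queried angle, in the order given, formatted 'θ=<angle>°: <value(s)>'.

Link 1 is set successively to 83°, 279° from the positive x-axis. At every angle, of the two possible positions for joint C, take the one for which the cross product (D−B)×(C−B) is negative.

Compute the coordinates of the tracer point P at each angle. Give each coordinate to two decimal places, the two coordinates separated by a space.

A=(0,0), D=(12.00,0)
θ=83°: B = A + 2.00·(cos83°, sin83°) = (0.2437, 1.9851)
θ=83°: |BD| = 11.9227
θ=83°: circle(B,7.00) ∩ circle(D,9.00): a=4.6194, h=5.2594
θ=83°:   candidates: C₊=(5.6743,6.4020) cross=62.706; C₋=(3.9229,-3.9700) cross=-62.706
θ=83°:   branch - wants cross < 0 → take C=(3.9229,-3.9700) (cross=-62.706)
θ=83°: ex = (C−B)/|BC| = (0.5256,-0.8507); ey = (0.8507,0.5256)
θ=83°: P = B + 0.85·ex + 0.68·ey = (1.2690,1.6194)
θ=279°: B = A + 2.00·(cos279°, sin279°) = (0.3129, -1.9754)
θ=279°: |BD| = 11.8529
θ=279°: circle(B,7.00) ∩ circle(D,9.00): a=4.5766, h=5.2967
θ=279°:   candidates: C₊=(3.9427,4.0100) cross=62.781; C₋=(5.7082,-6.4353) cross=-62.781
θ=279°:   branch - wants cross < 0 → take C=(5.7082,-6.4353) (cross=-62.781)
θ=279°: ex = (C−B)/|BC| = (0.7708,-0.6371); ey = (0.6371,0.7708)
θ=279°: P = B + 0.85·ex + 0.68·ey = (1.4013,-1.9928)

θ=83°: 1.27 1.62
θ=279°: 1.40 -1.99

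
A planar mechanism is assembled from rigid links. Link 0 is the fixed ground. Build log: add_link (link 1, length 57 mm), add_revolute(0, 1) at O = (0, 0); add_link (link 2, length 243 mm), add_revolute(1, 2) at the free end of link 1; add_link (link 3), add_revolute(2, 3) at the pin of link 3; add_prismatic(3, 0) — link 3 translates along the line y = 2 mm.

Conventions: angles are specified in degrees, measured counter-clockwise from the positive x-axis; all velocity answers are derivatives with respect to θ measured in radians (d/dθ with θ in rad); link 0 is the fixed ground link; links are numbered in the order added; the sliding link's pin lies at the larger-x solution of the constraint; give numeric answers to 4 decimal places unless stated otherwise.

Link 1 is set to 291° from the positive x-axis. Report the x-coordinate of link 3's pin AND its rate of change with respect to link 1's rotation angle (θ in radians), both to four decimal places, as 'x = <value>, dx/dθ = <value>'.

geometry: r = 57 mm, L = 243 mm, e = 2 mm
crank pin P = (r cos θ, r sin θ) = (20.426973, -53.214084)
h = r sin θ − e = -53.214084 − 2 = -55.214084
x = r cos θ + √(L² − h²) = 20.426973 + 236.644047 = 257.071020
dx/dθ = −r sin θ − h·r cos θ/√(L² − h²) (θ in radians; h = -55.214084) = 57.980131

x = 257.0710, dx/dθ = 57.9801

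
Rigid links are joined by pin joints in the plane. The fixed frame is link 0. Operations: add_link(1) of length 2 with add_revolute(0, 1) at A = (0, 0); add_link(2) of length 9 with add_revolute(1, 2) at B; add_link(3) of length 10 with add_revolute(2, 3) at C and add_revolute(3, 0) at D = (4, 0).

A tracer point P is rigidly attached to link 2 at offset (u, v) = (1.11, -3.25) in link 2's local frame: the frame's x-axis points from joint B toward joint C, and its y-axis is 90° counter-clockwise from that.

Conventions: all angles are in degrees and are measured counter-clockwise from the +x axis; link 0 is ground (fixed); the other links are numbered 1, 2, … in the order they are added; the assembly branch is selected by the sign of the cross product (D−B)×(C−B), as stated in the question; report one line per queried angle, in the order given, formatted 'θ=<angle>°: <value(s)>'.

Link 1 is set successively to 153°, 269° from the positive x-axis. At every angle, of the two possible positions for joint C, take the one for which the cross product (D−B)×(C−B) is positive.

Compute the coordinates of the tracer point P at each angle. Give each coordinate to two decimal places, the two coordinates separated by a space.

A=(0,0), D=(4.00,0)
θ=153°: B = A + 2.00·(cos153°, sin153°) = (-1.7820, 0.9080)
θ=153°: |BD| = 5.8529
θ=153°: circle(B,9.00) ∩ circle(D,10.00): a=1.3033, h=8.9051
θ=153°:   candidates: C₊=(0.8870,9.5031) cross=52.121; C₋=(-1.8760,-8.0915) cross=-52.121
θ=153°:   branch + wants cross > 0 → take C=(0.8870,9.5031) (cross=52.121)
θ=153°: ex = (C−B)/|BC| = (0.2966,0.9550); ey = (-0.9550,0.2966)
θ=153°: P = B + 1.11·ex + -3.25·ey = (1.6510,1.0042)
θ=269°: B = A + 2.00·(cos269°, sin269°) = (-0.0349, -1.9997)
θ=269°: |BD| = 4.5032
θ=269°: circle(B,9.00) ∩ circle(D,10.00): a=0.1420, h=8.9989
θ=269°:   candidates: C₊=(-3.9037,6.1264) cross=40.524; C₋=(4.0884,-9.9996) cross=-40.524
θ=269°:   branch + wants cross > 0 → take C=(-3.9037,6.1264) (cross=40.524)
θ=269°: ex = (C−B)/|BC| = (-0.4299,0.9029); ey = (-0.9029,-0.4299)
θ=269°: P = B + 1.11·ex + -3.25·ey = (2.4224,0.3996)

θ=153°: 1.65 1.00
θ=269°: 2.42 0.40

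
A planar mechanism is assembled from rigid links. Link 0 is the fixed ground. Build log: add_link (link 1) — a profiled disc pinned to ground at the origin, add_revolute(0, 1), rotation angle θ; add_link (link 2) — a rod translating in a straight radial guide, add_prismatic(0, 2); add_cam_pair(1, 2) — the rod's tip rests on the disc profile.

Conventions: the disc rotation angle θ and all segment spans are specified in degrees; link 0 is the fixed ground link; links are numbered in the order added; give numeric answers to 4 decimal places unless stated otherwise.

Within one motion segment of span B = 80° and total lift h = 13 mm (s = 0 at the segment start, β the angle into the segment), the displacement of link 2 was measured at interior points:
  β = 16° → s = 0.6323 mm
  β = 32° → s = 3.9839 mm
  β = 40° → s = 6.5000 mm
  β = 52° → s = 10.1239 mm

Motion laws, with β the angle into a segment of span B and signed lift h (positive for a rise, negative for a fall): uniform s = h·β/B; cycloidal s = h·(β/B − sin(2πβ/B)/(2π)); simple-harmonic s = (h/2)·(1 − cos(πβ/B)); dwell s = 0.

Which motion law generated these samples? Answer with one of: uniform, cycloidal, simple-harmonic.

candidates at β/B = r: uniform s = h·r (linear in β); cycloidal s = h·(r − sin(2πr)/(2π)); simple-harmonic s = (h/2)(1 − cos(πr))
β=16°: printed 0.6323 | uniform 2.6000, cycloidal 0.6323, simple-harmonic 1.2414
β=32°: printed 3.9839 | uniform 5.2000, cycloidal 3.9839, simple-harmonic 4.4914
β=40°: printed 6.5000 | uniform 6.5000, cycloidal 6.5000, simple-harmonic 6.5000
β=52°: printed 10.1239 | uniform 8.4500, cycloidal 10.1239, simple-harmonic 9.4509
only one law matches every sample → cycloidal

cycloidal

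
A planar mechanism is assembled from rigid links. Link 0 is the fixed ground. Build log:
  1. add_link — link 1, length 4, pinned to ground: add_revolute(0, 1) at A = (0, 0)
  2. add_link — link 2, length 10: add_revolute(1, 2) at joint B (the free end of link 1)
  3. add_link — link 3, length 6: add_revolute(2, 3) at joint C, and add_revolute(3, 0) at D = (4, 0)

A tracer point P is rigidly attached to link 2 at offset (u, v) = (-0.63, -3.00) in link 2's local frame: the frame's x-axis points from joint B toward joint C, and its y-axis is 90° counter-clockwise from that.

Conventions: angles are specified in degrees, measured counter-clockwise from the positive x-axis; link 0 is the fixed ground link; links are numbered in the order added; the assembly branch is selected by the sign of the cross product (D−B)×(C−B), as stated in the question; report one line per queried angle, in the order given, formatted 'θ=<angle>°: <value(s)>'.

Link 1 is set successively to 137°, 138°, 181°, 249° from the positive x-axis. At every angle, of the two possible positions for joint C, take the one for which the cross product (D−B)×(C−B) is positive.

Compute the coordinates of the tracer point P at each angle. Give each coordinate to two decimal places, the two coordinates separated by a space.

A=(0,0), D=(4.00,0)
θ=137°: B = A + 4.00·(cos137°, sin137°) = (-2.9254, 2.7280)
θ=137°: |BD| = 7.4433
θ=137°: circle(B,10.00) ∩ circle(D,6.00): a=8.0208, h=5.9721
θ=137°:   candidates: C₊=(6.7261,5.3449) cross=44.453; C₋=(2.3485,-5.7682) cross=-44.453
θ=137°:   branch + wants cross > 0 → take C=(6.7261,5.3449) (cross=44.453)
θ=137°: ex = (C−B)/|BC| = (0.9652,0.2617); ey = (-0.2617,0.9652)
θ=137°: P = B + -0.63·ex + -3.00·ey = (-2.7484,-0.3323)
θ=138°: B = A + 4.00·(cos138°, sin138°) = (-2.9726, 2.6765)
θ=138°: |BD| = 7.4686
θ=138°: circle(B,10.00) ∩ circle(D,6.00): a=8.0189, h=5.9747
θ=138°:   candidates: C₊=(6.6549,5.3807) cross=44.623; C₋=(2.3726,-5.7751) cross=-44.623
θ=138°:   branch + wants cross > 0 → take C=(6.6549,5.3807) (cross=44.623)
θ=138°: ex = (C−B)/|BC| = (0.9627,0.2704); ey = (-0.2704,0.9627)
θ=138°: P = B + -0.63·ex + -3.00·ey = (-2.7679,-0.3821)
θ=181°: B = A + 4.00·(cos181°, sin181°) = (-3.9994, -0.0698)
θ=181°: |BD| = 7.9997
θ=181°: circle(B,10.00) ∩ circle(D,6.00): a=8.0000, h=6.0000
θ=181°:   candidates: C₊=(3.9479,5.9998) cross=47.998; C₋=(4.0527,-5.9998) cross=-47.998
θ=181°:   branch + wants cross > 0 → take C=(3.9479,5.9998) (cross=47.998)
θ=181°: ex = (C−B)/|BC| = (0.7947,0.6070); ey = (-0.6070,0.7947)
θ=181°: P = B + -0.63·ex + -3.00·ey = (-2.6792,-2.8364)
θ=249°: B = A + 4.00·(cos249°, sin249°) = (-1.4335, -3.7343)
θ=249°: |BD| = 6.5930
θ=249°: circle(B,10.00) ∩ circle(D,6.00): a=8.1501, h=5.7944
θ=249°:   candidates: C₊=(2.0013,5.6573) cross=38.203; C₋=(8.5653,-3.8934) cross=-38.203
θ=249°:   branch + wants cross > 0 → take C=(2.0013,5.6573) (cross=38.203)
θ=249°: ex = (C−B)/|BC| = (0.3435,0.9392); ey = (-0.9392,0.3435)
θ=249°: P = B + -0.63·ex + -3.00·ey = (1.1676,-5.3564)

θ=137°: -2.75 -0.33
θ=138°: -2.77 -0.38
θ=181°: -2.68 -2.84
θ=249°: 1.17 -5.36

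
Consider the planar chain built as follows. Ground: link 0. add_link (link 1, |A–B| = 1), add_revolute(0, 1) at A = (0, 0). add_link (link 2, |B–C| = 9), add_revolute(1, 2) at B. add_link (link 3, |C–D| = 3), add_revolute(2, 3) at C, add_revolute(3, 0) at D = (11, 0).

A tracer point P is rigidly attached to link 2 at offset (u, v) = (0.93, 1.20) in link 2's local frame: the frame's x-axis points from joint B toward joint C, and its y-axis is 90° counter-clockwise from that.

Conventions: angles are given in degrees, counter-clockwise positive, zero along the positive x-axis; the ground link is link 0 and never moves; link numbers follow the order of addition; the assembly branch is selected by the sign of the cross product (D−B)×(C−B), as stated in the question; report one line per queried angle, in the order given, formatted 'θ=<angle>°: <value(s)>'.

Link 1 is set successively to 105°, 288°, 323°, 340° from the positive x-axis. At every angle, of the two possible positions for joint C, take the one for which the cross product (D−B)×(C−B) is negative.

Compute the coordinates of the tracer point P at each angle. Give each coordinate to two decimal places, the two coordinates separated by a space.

A=(0,0), D=(11.00,0)
θ=105°: B = A + 1.00·(cos105°, sin105°) = (-0.2588, 0.9659)
θ=105°: |BD| = 11.3002
θ=105°: circle(B,9.00) ∩ circle(D,3.00): a=8.8359, h=1.7109
θ=105°:   candidates: C₊=(8.6910,1.9153) cross=19.334; C₋=(8.3985,-1.4940) cross=-19.334
θ=105°:   branch - wants cross < 0 → take C=(8.3985,-1.4940) (cross=-19.334)
θ=105°: ex = (C−B)/|BC| = (0.9619,-0.2733); ey = (0.2733,0.9619)
θ=105°: P = B + 0.93·ex + 1.20·ey = (0.9638,1.8660)
θ=288°: B = A + 1.00·(cos288°, sin288°) = (0.3090, -0.9511)
θ=288°: |BD| = 10.7332
θ=288°: circle(B,9.00) ∩ circle(D,3.00): a=8.7207, h=2.2248
θ=288°:   candidates: C₊=(8.7983,2.0377) cross=23.879; C₋=(9.1925,-2.3944) cross=-23.879
θ=288°:   branch - wants cross < 0 → take C=(9.1925,-2.3944) (cross=-23.879)
θ=288°: ex = (C−B)/|BC| = (0.9871,-0.1604); ey = (0.1604,0.9871)
θ=288°: P = B + 0.93·ex + 1.20·ey = (1.4194,0.0843)
θ=323°: B = A + 1.00·(cos323°, sin323°) = (0.7986, -0.6018)
θ=323°: |BD| = 10.2191
θ=323°: circle(B,9.00) ∩ circle(D,3.00): a=8.6324, h=2.5460
θ=323°:   candidates: C₊=(9.2661,2.4482) cross=26.018; C₋=(9.5660,-2.6351) cross=-26.018
θ=323°:   branch - wants cross < 0 → take C=(9.5660,-2.6351) (cross=-26.018)
θ=323°: ex = (C−B)/|BC| = (0.9741,-0.2259); ey = (0.2259,0.9741)
θ=323°: P = B + 0.93·ex + 1.20·ey = (1.9757,0.3571)
θ=340°: B = A + 1.00·(cos340°, sin340°) = (0.9397, -0.3420)
θ=340°: |BD| = 10.0661
θ=340°: circle(B,9.00) ∩ circle(D,3.00): a=8.6094, h=2.6226
θ=340°:   candidates: C₊=(9.4550,2.5716) cross=26.399; C₋=(9.6332,-2.6706) cross=-26.399
θ=340°:   branch - wants cross < 0 → take C=(9.6332,-2.6706) (cross=-26.399)
θ=340°: ex = (C−B)/|BC| = (0.9660,-0.2587); ey = (0.2587,0.9660)
θ=340°: P = B + 0.93·ex + 1.20·ey = (2.1485,0.5765)

θ=105°: 0.96 1.87
θ=288°: 1.42 0.08
θ=323°: 1.98 0.36
θ=340°: 2.15 0.58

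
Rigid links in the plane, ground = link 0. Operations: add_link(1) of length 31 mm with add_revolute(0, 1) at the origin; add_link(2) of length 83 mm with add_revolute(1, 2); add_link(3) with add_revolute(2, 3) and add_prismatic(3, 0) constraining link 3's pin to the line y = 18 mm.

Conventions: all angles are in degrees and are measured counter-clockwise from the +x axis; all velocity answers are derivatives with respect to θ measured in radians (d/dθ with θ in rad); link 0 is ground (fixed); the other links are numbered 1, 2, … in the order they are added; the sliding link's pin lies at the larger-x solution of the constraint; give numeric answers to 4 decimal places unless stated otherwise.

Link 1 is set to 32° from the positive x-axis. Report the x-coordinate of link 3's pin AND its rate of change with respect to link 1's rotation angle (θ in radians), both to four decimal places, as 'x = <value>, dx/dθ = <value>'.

geometry: r = 31 mm, L = 83 mm, e = 18 mm
crank pin P = (r cos θ, r sin θ) = (26.289491, 16.427497)
h = r sin θ − e = 16.427497 − 18 = -1.572503
x = r cos θ + √(L² − h²) = 26.289491 + 82.985102 = 109.274593
dx/dθ = −r sin θ − h·r cos θ/√(L² − h²) (θ in radians; h = -1.572503) = -15.929332

x = 109.2746, dx/dθ = -15.9293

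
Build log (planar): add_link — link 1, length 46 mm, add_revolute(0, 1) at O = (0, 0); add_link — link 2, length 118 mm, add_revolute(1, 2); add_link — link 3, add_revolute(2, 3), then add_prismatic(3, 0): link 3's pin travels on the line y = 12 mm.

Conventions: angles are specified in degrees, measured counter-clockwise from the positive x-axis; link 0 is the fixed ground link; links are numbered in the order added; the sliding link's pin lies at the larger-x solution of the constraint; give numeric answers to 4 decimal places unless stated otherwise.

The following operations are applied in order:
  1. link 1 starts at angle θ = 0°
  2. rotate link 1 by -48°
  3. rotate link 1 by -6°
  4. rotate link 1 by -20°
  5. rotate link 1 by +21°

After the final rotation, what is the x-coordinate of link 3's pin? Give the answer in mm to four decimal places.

geometry: r = 46 mm, L = 118 mm, e = 12 mm; θ starts at 0°
rotate link 1 by -48°: θ ← 0° -48° = -48°
rotate link 1 by -6°: θ ← -48° -6° = -54°
rotate link 1 by -20°: θ ← -54° -20° = -74°
rotate link 1 by +21°: θ ← -74° +21° = -53°
crank pin P = (r cos θ, r sin θ) = (27.683491, -36.737233)
h = r sin θ − e = -36.737233 − 12 = -48.737233
x = r cos θ + √(L² − h²) = 27.683491 + 107.464795 = 135.148286

135.1483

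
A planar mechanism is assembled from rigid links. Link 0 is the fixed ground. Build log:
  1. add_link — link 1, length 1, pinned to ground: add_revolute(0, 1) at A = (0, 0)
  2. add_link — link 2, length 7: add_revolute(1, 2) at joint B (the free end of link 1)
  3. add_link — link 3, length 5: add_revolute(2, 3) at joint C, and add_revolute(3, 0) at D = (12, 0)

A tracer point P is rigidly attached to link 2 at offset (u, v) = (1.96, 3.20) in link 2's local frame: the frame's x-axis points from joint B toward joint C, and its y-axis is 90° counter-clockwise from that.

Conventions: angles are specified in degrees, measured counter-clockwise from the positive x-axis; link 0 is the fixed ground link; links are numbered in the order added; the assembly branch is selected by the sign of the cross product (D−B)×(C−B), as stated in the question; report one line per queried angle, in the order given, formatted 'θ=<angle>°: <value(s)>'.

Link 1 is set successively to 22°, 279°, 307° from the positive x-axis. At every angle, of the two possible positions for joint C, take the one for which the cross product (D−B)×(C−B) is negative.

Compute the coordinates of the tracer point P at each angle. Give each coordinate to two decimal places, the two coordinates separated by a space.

A=(0,0), D=(12.00,0)
θ=22°: B = A + 1.00·(cos22°, sin22°) = (0.9272, 0.3746)
θ=22°: |BD| = 11.0792
θ=22°: circle(B,7.00) ∩ circle(D,5.00): a=6.6227, h=2.2671
θ=22°:   candidates: C₊=(7.6227,2.4165) cross=25.118; C₋=(7.4694,-2.1152) cross=-25.118
θ=22°:   branch - wants cross < 0 → take C=(7.4694,-2.1152) (cross=-25.118)
θ=22°: ex = (C−B)/|BC| = (0.9346,-0.3557); ey = (0.3557,0.9346)
θ=22°: P = B + 1.96·ex + 3.20·ey = (3.8972,2.6682)
θ=279°: B = A + 1.00·(cos279°, sin279°) = (0.1564, -0.9877)
θ=279°: |BD| = 11.8847
θ=279°: circle(B,7.00) ∩ circle(D,5.00): a=6.9520, h=0.8180
θ=279°:   candidates: C₊=(7.0164,0.4052) cross=9.722; C₋=(7.1524,-1.2251) cross=-9.722
θ=279°:   branch - wants cross < 0 → take C=(7.1524,-1.2251) (cross=-9.722)
θ=279°: ex = (C−B)/|BC| = (0.9994,-0.0339); ey = (0.0339,0.9994)
θ=279°: P = B + 1.96·ex + 3.20·ey = (2.2238,2.1440)
θ=307°: B = A + 1.00·(cos307°, sin307°) = (0.6018, -0.7986)
θ=307°: |BD| = 11.4261
θ=307°: circle(B,7.00) ∩ circle(D,5.00): a=6.7633, h=1.8050
θ=307°:   candidates: C₊=(7.2224,1.4746) cross=20.624; C₋=(7.4747,-2.1265) cross=-20.624
θ=307°:   branch - wants cross < 0 → take C=(7.4747,-2.1265) (cross=-20.624)
θ=307°: ex = (C−B)/|BC| = (0.9818,-0.1897); ey = (0.1897,0.9818)
θ=307°: P = B + 1.96·ex + 3.20·ey = (3.1332,1.9715)

θ=22°: 3.90 2.67
θ=279°: 2.22 2.14
θ=307°: 3.13 1.97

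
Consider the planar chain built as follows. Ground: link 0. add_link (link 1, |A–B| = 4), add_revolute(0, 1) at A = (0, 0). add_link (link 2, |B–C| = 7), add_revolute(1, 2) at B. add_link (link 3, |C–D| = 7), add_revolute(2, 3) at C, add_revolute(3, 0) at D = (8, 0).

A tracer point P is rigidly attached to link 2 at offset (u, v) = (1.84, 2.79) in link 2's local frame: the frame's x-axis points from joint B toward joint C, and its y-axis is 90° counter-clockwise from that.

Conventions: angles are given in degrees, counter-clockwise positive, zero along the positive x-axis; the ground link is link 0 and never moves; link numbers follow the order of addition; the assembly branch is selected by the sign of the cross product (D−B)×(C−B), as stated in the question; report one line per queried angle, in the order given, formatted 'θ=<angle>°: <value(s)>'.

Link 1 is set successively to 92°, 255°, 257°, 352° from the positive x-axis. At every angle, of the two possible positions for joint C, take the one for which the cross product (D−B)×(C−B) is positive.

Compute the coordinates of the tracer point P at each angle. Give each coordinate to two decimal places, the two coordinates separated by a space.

A=(0,0), D=(8.00,0)
θ=92°: B = A + 4.00·(cos92°, sin92°) = (-0.1396, 3.9976)
θ=92°: |BD| = 9.0683
θ=92°: circle(B,7.00) ∩ circle(D,7.00): a=4.5341, h=5.3331
θ=92°:   candidates: C₊=(6.2812,6.7857) cross=48.362; C₋=(1.5792,-2.7881) cross=-48.362
θ=92°:   branch + wants cross > 0 → take C=(6.2812,6.7857) (cross=48.362)
θ=92°: ex = (C−B)/|BC| = (0.9173,0.3983); ey = (-0.3983,0.9173)
θ=92°: P = B + 1.84·ex + 2.79·ey = (0.4369,7.2896)
θ=255°: B = A + 4.00·(cos255°, sin255°) = (-1.0353, -3.8637)
θ=255°: |BD| = 9.8267
θ=255°: circle(B,7.00) ∩ circle(D,7.00): a=4.9134, h=4.9859
θ=255°:   candidates: C₊=(1.5220,2.6525) cross=48.995; C₋=(5.4427,-6.5162) cross=-48.995
θ=255°:   branch + wants cross > 0 → take C=(1.5220,2.6525) (cross=48.995)
θ=255°: ex = (C−B)/|BC| = (0.3653,0.9309); ey = (-0.9309,0.3653)
θ=255°: P = B + 1.84·ex + 2.79·ey = (-2.9602,-1.1316)
θ=257°: B = A + 4.00·(cos257°, sin257°) = (-0.8998, -3.8975)
θ=257°: |BD| = 9.7158
θ=257°: circle(B,7.00) ∩ circle(D,7.00): a=4.8579, h=5.0399
θ=257°:   candidates: C₊=(1.5283,2.6679) cross=48.967; C₋=(5.5719,-6.5654) cross=-48.967
θ=257°:   branch + wants cross > 0 → take C=(1.5283,2.6679) (cross=48.967)
θ=257°: ex = (C−B)/|BC| = (0.3469,0.9379); ey = (-0.9379,0.3469)
θ=257°: P = B + 1.84·ex + 2.79·ey = (-2.8783,-1.2039)
θ=352°: B = A + 4.00·(cos352°, sin352°) = (3.9611, -0.5567)
θ=352°: |BD| = 4.0771
θ=352°: circle(B,7.00) ∩ circle(D,7.00): a=2.0386, h=6.6966
θ=352°:   candidates: C₊=(5.0662,6.3555) cross=27.303; C₋=(6.8949,-6.9122) cross=-27.303
θ=352°:   branch + wants cross > 0 → take C=(5.0662,6.3555) (cross=27.303)
θ=352°: ex = (C−B)/|BC| = (0.1579,0.9875); ey = (-0.9875,0.1579)
θ=352°: P = B + 1.84·ex + 2.79·ey = (1.4965,1.7007)

θ=92°: 0.44 7.29
θ=255°: -2.96 -1.13
θ=257°: -2.88 -1.20
θ=352°: 1.50 1.70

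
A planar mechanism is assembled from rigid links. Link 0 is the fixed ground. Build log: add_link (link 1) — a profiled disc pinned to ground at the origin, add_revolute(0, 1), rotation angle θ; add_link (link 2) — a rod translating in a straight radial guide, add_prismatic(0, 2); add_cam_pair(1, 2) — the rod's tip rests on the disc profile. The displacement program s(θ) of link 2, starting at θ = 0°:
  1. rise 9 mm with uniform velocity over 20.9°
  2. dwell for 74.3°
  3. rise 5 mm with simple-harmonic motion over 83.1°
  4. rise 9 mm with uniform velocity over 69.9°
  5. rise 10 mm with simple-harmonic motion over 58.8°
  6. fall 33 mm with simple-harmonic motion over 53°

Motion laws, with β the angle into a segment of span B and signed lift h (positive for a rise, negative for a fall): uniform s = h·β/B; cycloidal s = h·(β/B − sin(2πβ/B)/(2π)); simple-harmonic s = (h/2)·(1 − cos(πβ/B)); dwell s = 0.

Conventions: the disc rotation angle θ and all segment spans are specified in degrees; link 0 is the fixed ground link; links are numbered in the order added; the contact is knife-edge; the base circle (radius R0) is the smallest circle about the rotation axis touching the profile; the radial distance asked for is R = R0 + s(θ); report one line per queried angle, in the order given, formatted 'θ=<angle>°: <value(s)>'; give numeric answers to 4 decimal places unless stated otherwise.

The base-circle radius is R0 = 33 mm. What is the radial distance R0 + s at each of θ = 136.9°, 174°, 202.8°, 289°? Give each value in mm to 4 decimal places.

seg 1 [0°–20.9°] uniform, h=9: full span → s += 9 → s = 9.0000
seg 2 [20.9°–95.2°] dwell: s stays 9.0000
seg 3 [95.2°–178.3°] simple-harmonic, h=5: θ=136.9° here. β=41.7, B=83.1. 5/2·(1 − cos(π·0.5018)) = 2.5142 → s = 11.5142
seg 3 [95.2°–178.3°] simple-harmonic, h=5: θ=174° here. β=78.8, B=83.1. 5/2·(1 − cos(π·0.9483)) = 4.9670 → s = 13.9670
seg 3 [95.2°–178.3°] simple-harmonic, h=5: full span → s += 5 → s = 14.0000
seg 4 [178.3°–248.2°] uniform, h=9: θ=202.8° here. β=24.5, B=69.9. 9·24.5/69.9 = 3.1545 → s = 17.1545
seg 4 [178.3°–248.2°] uniform, h=9: full span → s += 9 → s = 23.0000
seg 5 [248.2°–307°] simple-harmonic, h=10: θ=289° here. β=40.8, B=58.8. 10/2·(1 − cos(π·0.6939)) = 7.8606 → s = 30.8606
θ=136.9°: R = R0 + s = 33 + 11.5142 = 44.5142
θ=174°: R = R0 + s = 33 + 13.9670 = 46.9670
θ=202.8°: R = R0 + s = 33 + 17.1545 = 50.1545
θ=289°: R = R0 + s = 33 + 30.8606 = 63.8606

θ=136.9°: 44.5142
θ=174°: 46.9670
θ=202.8°: 50.1545
θ=289°: 63.8606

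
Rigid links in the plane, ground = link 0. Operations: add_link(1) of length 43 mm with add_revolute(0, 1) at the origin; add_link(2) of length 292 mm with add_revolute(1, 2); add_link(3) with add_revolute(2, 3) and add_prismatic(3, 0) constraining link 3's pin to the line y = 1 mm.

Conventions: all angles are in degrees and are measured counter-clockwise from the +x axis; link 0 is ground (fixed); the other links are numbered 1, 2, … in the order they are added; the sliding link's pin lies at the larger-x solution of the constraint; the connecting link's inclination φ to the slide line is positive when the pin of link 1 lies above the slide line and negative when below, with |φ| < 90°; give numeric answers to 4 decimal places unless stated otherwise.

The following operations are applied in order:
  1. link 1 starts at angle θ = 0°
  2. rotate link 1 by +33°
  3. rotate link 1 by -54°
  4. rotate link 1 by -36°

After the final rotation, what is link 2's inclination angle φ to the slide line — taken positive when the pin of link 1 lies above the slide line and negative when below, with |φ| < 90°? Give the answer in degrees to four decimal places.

geometry: r = 43 mm, L = 292 mm, e = 1 mm; θ starts at 0°
rotate link 1 by +33°: θ ← 0° +33° = 33°
rotate link 1 by -54°: θ ← 33° -54° = -21°
rotate link 1 by -36°: θ ← -21° -36° = -57°
h = r sin θ − e = -36.062834 − 1 = -37.062834
sin φ = h / L = -37.062834 / 292 = -0.12692752
φ = arcsin(-0.12692752) = -7.292081°

-7.2921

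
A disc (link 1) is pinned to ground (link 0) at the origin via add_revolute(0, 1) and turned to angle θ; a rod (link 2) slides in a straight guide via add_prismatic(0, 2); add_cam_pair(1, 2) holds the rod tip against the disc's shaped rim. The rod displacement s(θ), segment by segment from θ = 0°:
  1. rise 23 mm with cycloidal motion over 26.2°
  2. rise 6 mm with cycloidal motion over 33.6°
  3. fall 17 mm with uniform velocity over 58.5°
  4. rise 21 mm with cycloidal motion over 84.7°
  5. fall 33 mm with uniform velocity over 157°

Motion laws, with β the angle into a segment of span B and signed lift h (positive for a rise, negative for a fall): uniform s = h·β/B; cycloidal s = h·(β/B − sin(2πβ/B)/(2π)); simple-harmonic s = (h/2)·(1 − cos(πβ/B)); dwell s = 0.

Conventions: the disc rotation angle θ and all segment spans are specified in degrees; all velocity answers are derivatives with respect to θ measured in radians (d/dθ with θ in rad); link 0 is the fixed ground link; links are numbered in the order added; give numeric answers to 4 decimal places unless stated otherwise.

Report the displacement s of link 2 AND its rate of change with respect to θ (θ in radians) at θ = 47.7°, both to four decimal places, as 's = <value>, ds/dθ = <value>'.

segment 1 (0° to 26.2°, cycloidal, h = 23) is passed completely: s = 0.0000 + (23) = 23.0000
θ = 47.7° falls in segment 2 (26.2° to 59.8°, cycloidal, h = 6): β = 47.7 − 26.2 = 21.5°, B = 33.6°; Δs = 6·(0.6399 − sin(2π·0.6399)/(2π)) = 4.5746; s = 23.0000 + 4.5746 = 27.5746
velocity in seg [26.2°–59.8°] (cycloidal), θ in radians: β = 21.5° = 0.3752 rad, B = 33.6° = 0.5864 rad; ds/dθ = (h/B)(1 − cos(2πβ/B)) = (6/0.5864)(1 − cos(2π·0.6399)) = 16.759017 mm/rad

s = 27.5746, ds/dθ = 16.7590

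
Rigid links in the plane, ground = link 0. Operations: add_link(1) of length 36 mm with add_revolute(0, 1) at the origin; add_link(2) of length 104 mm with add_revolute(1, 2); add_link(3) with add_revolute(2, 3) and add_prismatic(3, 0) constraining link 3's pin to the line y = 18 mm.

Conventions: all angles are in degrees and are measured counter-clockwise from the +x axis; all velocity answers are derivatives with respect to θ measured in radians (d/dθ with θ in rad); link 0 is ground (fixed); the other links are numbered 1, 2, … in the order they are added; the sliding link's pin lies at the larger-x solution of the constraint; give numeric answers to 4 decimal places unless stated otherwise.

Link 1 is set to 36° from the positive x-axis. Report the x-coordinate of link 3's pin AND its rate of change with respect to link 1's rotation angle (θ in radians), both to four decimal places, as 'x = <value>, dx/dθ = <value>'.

geometry: r = 36 mm, L = 104 mm, e = 18 mm
crank pin P = (r cos θ, r sin θ) = (29.124612, 21.160269)
h = r sin θ − e = 21.160269 − 18 = 3.160269
x = r cos θ + √(L² − h²) = 29.124612 + 103.951973 = 133.076585
dx/dθ = −r sin θ − h·r cos θ/√(L² − h²) (θ in radians; h = 3.160269) = -22.045693

x = 133.0766, dx/dθ = -22.0457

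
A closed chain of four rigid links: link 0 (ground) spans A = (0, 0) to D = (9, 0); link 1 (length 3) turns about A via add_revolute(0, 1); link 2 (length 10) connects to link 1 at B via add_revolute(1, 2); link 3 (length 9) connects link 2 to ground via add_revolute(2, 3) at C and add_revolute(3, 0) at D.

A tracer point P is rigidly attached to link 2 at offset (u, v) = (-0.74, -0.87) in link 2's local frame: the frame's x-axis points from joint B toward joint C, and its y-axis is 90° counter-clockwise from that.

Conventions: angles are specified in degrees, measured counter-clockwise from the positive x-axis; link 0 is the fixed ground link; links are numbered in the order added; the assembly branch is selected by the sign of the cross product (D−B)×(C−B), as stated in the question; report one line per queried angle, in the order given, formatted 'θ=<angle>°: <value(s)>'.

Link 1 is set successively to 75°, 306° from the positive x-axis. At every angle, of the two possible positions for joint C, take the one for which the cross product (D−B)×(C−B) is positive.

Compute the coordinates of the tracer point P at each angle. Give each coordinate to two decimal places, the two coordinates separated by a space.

A=(0,0), D=(9.00,0)
θ=75°: B = A + 3.00·(cos75°, sin75°) = (0.7765, 2.8978)
θ=75°: |BD| = 8.7192
θ=75°: circle(B,10.00) ∩ circle(D,9.00): a=5.4491, h=8.3849
θ=75°:   candidates: C₊=(8.7025,8.9951) cross=73.109; C₋=(3.1292,-6.8215) cross=-73.109
θ=75°:   branch + wants cross > 0 → take C=(8.7025,8.9951) (cross=73.109)
θ=75°: ex = (C−B)/|BC| = (0.7926,0.6097); ey = (-0.6097,0.7926)
θ=75°: P = B + -0.74·ex + -0.87·ey = (0.7204,1.7570)
θ=306°: B = A + 3.00·(cos306°, sin306°) = (1.7634, -2.4271)
θ=306°: |BD| = 7.6328
θ=306°: circle(B,10.00) ∩ circle(D,9.00): a=5.0610, h=8.6247
θ=306°:   candidates: C₊=(3.8192,7.3593) cross=65.831; C₋=(9.3042,-8.9949) cross=-65.831
θ=306°:   branch + wants cross > 0 → take C=(3.8192,7.3593) (cross=65.831)
θ=306°: ex = (C−B)/|BC| = (0.2056,0.9786); ey = (-0.9786,0.2056)
θ=306°: P = B + -0.74·ex + -0.87·ey = (2.4626,-3.3301)

θ=75°: 0.72 1.76
θ=306°: 2.46 -3.33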